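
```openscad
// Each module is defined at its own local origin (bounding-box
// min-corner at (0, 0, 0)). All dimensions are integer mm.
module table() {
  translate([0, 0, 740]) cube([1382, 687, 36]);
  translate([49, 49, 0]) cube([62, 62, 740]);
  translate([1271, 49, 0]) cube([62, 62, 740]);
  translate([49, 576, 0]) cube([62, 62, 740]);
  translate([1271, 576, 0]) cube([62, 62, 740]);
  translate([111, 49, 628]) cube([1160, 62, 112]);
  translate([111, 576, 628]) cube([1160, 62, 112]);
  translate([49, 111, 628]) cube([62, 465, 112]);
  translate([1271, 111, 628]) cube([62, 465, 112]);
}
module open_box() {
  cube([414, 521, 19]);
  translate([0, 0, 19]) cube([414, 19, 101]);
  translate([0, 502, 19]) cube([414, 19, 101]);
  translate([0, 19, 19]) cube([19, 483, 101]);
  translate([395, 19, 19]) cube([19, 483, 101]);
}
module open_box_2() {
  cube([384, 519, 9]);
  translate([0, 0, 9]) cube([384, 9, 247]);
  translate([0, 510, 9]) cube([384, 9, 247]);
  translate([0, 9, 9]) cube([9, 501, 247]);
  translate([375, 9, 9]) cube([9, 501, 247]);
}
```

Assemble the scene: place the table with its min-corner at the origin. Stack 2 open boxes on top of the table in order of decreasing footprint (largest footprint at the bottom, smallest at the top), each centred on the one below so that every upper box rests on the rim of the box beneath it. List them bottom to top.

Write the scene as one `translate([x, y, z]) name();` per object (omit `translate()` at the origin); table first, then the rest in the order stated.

table();
translate([484, 83, 776]) open_box();
translate([499, 84, 896]) open_box_2();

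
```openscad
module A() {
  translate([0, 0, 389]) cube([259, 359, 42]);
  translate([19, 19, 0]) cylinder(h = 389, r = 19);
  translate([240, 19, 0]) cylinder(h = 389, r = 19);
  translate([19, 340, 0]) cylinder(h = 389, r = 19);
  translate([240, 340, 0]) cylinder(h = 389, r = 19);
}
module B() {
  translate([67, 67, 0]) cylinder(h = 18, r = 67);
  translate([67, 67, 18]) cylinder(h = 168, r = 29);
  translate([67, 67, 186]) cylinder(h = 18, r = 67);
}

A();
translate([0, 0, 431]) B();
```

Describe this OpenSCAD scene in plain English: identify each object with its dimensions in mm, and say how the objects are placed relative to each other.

A is a simple wooden stool: a rectangular seat 259 mm (x) by 359 mm (y), 42 mm thick, top face at z = 431 mm, on four round legs, each 38 mm in diameter. The legs rest on z = 0, each leg's axis is inset half a diameter from the nearest pair of seat edges (so the leg's bounding box is flush with the corner).

B is a spool: two coaxial disc flanges of radius 67 mm and thickness 18 mm, joined by a core cylinder of radius 29 mm and height 168 mm. The lower flange rests on z = 0 and the three cylinders share a vertical axis.

The spool is on top of the stool.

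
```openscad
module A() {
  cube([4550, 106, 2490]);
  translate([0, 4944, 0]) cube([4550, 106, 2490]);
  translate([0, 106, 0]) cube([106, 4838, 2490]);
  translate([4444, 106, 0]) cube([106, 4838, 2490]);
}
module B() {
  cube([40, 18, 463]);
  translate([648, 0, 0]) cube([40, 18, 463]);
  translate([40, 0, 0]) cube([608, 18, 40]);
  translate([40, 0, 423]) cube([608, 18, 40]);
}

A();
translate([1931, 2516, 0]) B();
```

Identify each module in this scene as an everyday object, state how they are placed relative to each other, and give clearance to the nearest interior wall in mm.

A is a house frame. B is a picture frame. The picture frame sits inside the house frame, centred. The clearance to the nearest interior wall is 1825 mm.

Clearances: x = 1825, y = 2410; minimum 1825 mm.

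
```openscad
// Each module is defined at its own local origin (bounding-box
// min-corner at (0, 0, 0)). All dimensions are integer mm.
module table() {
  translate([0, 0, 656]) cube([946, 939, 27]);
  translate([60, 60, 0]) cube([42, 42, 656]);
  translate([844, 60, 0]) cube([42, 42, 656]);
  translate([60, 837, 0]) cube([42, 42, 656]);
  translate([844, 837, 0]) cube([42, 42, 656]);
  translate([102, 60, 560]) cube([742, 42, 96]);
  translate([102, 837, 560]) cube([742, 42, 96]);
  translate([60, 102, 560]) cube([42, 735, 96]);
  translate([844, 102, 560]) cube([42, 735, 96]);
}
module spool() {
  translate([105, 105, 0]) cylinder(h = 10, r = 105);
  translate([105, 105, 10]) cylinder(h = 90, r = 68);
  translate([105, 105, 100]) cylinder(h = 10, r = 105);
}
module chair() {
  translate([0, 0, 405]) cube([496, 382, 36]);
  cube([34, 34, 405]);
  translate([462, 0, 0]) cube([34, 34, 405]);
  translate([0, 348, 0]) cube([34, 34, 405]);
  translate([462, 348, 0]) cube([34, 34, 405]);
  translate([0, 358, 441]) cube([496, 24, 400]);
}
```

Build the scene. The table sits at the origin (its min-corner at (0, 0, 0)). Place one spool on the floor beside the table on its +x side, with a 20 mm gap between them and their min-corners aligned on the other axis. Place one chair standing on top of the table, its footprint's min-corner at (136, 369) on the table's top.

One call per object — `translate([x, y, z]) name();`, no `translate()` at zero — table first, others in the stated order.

table();
translate([966, 0, 0]) spool();
translate([136, 369, 683]) chair();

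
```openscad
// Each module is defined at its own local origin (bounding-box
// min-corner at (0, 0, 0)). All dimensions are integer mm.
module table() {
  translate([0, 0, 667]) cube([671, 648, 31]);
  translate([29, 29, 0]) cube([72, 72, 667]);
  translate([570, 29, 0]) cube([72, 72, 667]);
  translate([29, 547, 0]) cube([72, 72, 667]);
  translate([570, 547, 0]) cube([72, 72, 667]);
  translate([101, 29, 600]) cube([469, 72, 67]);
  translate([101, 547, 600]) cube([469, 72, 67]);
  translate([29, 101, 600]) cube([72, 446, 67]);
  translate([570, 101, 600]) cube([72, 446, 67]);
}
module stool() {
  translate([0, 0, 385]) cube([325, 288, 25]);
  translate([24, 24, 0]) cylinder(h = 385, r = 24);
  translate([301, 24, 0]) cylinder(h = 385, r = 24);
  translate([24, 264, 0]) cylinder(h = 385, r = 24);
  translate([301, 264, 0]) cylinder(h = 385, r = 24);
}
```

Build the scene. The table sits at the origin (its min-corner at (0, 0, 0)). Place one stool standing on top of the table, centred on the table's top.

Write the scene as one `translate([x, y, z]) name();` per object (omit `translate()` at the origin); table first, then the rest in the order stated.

table();
translate([173, 180, 698]) stool();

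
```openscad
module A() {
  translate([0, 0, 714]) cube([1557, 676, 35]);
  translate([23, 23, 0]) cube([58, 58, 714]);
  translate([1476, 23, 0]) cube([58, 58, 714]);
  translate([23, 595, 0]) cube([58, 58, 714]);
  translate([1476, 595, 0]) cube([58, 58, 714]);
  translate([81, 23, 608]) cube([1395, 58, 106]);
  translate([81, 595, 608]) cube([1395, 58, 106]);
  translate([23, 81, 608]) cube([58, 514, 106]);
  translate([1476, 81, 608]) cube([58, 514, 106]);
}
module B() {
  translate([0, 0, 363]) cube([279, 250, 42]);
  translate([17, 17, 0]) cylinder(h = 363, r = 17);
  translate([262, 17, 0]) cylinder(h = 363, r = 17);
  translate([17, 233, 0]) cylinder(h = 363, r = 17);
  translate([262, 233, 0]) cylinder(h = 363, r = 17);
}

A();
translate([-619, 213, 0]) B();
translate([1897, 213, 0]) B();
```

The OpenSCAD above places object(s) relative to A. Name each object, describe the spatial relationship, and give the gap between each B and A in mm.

A is a table. B is a stool. Two stools sit around the table at the −x, +x sides. The gap between each stool and the table is 340 mm.

Each stool's nearest face is 340 mm from the table's bounding box.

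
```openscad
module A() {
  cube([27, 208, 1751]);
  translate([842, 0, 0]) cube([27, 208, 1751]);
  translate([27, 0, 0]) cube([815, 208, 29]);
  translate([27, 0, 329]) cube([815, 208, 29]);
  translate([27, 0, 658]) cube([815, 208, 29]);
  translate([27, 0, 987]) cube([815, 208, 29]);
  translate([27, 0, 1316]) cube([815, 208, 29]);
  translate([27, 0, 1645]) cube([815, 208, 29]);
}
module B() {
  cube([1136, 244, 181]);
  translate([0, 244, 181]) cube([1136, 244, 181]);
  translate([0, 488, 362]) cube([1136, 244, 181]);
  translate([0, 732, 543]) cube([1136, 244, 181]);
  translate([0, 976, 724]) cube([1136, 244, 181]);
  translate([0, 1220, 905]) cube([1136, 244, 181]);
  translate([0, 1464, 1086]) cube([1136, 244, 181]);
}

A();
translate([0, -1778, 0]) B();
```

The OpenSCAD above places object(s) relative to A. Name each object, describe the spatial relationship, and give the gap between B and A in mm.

The staircase's nearest face is 70 mm from the bookshelf's −y face.

A is a bookshelf. B is a staircase. The staircase is on the floor beside the bookshelf on its −y side. The gap between the staircase and the bookshelf is 70 mm.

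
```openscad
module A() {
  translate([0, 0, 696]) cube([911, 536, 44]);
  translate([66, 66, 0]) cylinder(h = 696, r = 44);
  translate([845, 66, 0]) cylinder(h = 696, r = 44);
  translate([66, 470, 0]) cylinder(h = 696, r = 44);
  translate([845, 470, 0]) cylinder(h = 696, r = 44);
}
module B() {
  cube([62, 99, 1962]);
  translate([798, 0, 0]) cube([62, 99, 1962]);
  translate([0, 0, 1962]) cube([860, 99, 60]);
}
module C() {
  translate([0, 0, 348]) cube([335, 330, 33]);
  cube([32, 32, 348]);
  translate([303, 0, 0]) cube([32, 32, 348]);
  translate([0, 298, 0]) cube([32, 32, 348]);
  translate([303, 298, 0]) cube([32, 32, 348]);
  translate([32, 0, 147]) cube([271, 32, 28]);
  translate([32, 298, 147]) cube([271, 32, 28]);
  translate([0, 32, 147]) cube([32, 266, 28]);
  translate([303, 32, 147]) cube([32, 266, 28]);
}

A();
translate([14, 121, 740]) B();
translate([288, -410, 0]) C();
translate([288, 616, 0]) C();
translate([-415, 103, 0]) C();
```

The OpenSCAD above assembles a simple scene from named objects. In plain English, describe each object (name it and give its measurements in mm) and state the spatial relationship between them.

A is a table: top 911 mm (x) × 536 mm (y), 44 mm thick, upper face at z = 740 mm, on four round legs of 88 mm diameter, each leg's bounding box inset 22 mm from the nearest pair of top edges, running from z = 0 to the bottom of the top.

B is a rectangular door frame: two vertical jambs of 62×99 mm section, 1962 mm tall, with a clear opening 736 mm wide between their inner faces. A header 60 mm tall and 99 mm deep lies on top of the jambs and spans the full outside width.

C is a four-legged stool. The seat is a 335×330×33 mm slab whose top surface is at z = 381 mm; four square legs, each 32×32 mm in cross-section, run from the floor (z = 0) to the underside of the seat, each flush with a corner of the seat. Four stretchers, 32 mm wide and 28 mm tall, connect adjacent legs with their undersides at z = 147 mm, each running between the inner faces of the legs it joins and aligned with the legs' outer faces on the other axis.

The door frame is on top of the table. Three stools sit around the table at the −y, +y, −x sides.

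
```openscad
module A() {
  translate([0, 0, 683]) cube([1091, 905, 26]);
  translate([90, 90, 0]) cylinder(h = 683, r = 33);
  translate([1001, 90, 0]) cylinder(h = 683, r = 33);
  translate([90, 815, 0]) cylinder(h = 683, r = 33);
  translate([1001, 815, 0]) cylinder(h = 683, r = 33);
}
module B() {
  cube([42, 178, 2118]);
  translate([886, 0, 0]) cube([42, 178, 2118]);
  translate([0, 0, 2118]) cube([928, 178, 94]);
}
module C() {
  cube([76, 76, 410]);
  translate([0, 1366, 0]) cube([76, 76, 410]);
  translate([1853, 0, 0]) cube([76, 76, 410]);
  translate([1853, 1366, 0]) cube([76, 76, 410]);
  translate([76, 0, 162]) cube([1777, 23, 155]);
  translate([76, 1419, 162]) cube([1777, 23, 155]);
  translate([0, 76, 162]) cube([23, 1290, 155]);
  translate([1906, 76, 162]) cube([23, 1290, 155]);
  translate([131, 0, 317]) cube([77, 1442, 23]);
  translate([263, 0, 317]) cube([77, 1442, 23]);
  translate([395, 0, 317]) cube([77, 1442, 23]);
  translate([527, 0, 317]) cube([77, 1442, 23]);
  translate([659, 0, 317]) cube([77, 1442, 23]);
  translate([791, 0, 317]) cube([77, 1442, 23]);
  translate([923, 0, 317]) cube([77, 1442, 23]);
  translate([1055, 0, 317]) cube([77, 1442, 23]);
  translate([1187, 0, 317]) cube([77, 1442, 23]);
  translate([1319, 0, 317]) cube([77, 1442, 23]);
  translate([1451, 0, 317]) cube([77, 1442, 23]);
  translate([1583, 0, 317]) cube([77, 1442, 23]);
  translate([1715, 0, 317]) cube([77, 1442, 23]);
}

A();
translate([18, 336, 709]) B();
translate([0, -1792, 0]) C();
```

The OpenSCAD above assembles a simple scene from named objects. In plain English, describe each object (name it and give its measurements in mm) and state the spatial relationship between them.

A is a table with a 1091×905 mm rectangular top, 26 mm thick, top surface at z = 709 mm, supported by four round legs of 66 mm diameter, each leg's bounding box inset 57 mm from the nearest pair of top edges, running from the floor.

B is a rectangular door frame: two vertical jambs of 42×178 mm section, 2118 mm tall, with a clear opening 844 mm wide between their inner faces. A header 94 mm tall and 178 mm deep lies on top of the jambs and spans the full outside width.

C is a bed frame 1929 mm long (x) by 1442 mm wide (y). Four 76×76 mm corner posts, 410 mm tall, at the corners of the footprint. Four rails of 23 mm thickness and 155 mm height run between adjacent posts with their undersides at z = 162 mm, their outer faces flush with the outside of the frame (the two x-running rails run between the posts' inner faces; the two y-running rails run between the posts' inner faces). 13 slats, each 77 mm wide (x) and 23 mm thick, lie across the top of the two x-running rails, running the full 1442 mm width of the frame in y; the slats are evenly spaced along x between the inner faces of the end posts with equal gaps (rounded down to the nearest mm) at the −x end and between each pair — any rounding remainder accumulates at the +x end.

The door frame is on top of the table. The bed frame is on the floor beside the table on its −y side.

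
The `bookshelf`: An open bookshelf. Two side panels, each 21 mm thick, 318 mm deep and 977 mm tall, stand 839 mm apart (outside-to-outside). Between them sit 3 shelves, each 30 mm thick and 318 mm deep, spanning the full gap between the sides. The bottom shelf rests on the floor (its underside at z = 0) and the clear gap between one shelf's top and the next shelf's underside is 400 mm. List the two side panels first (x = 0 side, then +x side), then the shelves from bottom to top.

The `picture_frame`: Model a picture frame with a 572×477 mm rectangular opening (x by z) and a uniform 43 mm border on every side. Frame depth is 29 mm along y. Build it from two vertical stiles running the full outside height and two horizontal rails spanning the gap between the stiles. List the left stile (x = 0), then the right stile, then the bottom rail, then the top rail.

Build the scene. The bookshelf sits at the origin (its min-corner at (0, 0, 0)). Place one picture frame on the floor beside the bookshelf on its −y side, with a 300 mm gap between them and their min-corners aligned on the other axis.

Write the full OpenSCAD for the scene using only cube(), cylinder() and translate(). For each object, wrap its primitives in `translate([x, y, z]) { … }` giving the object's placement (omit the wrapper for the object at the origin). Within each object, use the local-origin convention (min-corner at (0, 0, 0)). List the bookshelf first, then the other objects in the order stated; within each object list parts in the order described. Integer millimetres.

cube([21, 318, 977]);
translate([818, 0, 0]) cube([21, 318, 977]);
translate([21, 0, 0]) cube([797, 318, 30]);
translate([21, 0, 430]) cube([797, 318, 30]);
translate([21, 0, 860]) cube([797, 318, 30]);
translate([0, -329, 0]) {
  cube([43, 29, 563]);
  translate([615, 0, 0]) cube([43, 29, 563]);
  translate([43, 0, 0]) cube([572, 29, 43]);
  translate([43, 0, 520]) cube([572, 29, 43]);
}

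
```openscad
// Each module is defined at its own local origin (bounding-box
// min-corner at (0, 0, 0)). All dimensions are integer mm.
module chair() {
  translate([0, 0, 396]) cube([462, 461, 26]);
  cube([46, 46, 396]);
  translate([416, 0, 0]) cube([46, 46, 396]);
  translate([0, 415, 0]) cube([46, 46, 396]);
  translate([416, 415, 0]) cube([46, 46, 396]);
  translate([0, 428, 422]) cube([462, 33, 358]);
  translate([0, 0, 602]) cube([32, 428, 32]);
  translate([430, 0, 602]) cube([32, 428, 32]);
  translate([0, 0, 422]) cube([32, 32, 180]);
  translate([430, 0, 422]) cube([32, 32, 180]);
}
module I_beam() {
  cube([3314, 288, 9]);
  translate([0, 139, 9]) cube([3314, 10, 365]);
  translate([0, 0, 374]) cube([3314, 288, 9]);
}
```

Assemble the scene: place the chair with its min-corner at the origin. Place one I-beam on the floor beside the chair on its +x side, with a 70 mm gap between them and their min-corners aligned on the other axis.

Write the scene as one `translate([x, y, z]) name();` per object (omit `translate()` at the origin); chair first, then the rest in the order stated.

chair();
translate([532, 0, 0]) I_beam();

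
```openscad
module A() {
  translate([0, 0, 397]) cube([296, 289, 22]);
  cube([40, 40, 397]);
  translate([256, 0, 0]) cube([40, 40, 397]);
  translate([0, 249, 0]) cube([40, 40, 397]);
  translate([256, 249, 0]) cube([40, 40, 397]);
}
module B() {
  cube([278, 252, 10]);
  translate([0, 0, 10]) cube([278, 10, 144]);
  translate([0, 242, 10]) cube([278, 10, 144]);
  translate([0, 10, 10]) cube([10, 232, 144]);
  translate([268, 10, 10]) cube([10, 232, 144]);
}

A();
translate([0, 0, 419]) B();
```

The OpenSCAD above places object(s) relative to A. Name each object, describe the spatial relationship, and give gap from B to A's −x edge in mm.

A is a stool. B is an open box. The open box is on top of the stool. The gap from the open box to the stool's −x edge is 0 mm.

The open box's min-x is at 0; the stool's min-x is 0; gap = 0 mm.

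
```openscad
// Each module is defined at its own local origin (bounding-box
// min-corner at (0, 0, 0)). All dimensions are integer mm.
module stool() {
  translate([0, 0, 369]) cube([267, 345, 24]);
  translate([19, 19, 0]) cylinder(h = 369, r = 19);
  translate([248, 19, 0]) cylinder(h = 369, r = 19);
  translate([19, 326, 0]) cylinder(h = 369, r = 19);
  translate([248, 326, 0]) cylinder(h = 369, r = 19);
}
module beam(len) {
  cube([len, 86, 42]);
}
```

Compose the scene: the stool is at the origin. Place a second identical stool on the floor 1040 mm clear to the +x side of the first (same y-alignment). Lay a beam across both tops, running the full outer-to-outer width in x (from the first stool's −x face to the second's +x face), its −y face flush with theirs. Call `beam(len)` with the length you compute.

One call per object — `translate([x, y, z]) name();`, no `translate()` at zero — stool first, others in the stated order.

stool();
translate([1307, 0, 0]) stool();
translate([0, 0, 393]) beam(1574);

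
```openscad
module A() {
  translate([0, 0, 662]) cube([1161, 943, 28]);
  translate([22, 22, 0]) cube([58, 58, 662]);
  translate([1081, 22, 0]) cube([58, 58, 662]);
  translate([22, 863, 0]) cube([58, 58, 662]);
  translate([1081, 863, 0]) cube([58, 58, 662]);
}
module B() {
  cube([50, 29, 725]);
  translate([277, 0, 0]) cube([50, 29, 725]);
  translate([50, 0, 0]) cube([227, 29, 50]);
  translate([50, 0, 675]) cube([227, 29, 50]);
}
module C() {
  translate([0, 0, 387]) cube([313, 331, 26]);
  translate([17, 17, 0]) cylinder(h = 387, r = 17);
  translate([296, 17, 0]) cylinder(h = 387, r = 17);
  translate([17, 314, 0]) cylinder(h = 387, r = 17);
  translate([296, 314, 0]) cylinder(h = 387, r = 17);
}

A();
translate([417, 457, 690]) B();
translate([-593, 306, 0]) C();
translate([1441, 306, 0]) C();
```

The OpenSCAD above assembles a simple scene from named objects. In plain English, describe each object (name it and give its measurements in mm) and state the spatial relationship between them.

A is a table: top 1161 mm (x) × 943 mm (y), 28 mm thick, upper face at z = 690 mm, on four 58×58 mm square legs, each inset 22 mm from the nearest pair of top edges, running from z = 0 to the bottom of the top.

B is a picture frame with a 227×625 mm rectangular opening (x by z) and a uniform 50 mm border on every side. Frame depth is 29 mm along y. It is built from two vertical stiles running the full outside height and two horizontal rails spanning the gap between the stiles.

C is a four-legged stool. The seat is 313×331 mm, 26 mm thick, top at z = 413 mm. It stands on four round legs, each 34 mm in diameter, from z = 0 to the seat underside, each leg's axis is inset half a diameter from the nearest pair of seat edges (so the leg's bounding box is flush with the corner).

The picture frame is on top of the table, centred. Two stools sit around the table at the −x, +x sides.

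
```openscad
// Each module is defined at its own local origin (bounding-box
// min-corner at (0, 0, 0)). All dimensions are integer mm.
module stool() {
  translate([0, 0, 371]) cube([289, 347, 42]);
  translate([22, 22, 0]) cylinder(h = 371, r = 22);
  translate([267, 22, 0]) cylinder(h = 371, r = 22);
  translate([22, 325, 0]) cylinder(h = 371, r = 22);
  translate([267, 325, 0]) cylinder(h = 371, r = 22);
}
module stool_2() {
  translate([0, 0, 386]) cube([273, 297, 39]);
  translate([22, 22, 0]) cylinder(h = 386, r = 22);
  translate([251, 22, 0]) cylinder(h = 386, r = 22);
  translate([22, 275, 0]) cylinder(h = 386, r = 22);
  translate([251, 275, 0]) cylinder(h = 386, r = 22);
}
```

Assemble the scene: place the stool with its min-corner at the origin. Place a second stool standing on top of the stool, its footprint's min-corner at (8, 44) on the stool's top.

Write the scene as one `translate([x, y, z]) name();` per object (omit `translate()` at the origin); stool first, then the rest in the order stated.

stool();
translate([8, 44, 413]) stool_2();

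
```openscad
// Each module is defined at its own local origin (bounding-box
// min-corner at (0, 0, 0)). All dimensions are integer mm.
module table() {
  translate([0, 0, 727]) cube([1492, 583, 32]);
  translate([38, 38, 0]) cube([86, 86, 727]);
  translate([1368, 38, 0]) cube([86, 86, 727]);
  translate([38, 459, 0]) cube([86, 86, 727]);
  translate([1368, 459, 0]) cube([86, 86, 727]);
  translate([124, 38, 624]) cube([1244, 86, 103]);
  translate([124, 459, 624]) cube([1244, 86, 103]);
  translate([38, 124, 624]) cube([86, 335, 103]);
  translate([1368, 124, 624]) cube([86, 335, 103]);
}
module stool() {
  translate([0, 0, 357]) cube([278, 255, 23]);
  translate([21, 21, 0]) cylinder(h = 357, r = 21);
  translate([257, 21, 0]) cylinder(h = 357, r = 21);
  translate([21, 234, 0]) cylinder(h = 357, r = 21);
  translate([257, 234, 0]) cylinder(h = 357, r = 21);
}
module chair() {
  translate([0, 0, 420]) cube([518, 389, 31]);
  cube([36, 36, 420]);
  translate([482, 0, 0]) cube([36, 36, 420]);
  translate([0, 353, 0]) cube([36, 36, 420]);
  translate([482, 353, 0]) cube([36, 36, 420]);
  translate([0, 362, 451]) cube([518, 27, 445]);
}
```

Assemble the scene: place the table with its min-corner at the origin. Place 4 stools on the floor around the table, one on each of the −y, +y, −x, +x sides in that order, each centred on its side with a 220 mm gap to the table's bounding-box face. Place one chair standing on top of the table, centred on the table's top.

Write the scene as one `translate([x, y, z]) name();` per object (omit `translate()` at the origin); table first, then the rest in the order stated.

table();
translate([607, -475, 0]) stool();
translate([607, 803, 0]) stool();
translate([-498, 164, 0]) stool();
translate([1712, 164, 0]) stool();
translate([487, 97, 759]) chair();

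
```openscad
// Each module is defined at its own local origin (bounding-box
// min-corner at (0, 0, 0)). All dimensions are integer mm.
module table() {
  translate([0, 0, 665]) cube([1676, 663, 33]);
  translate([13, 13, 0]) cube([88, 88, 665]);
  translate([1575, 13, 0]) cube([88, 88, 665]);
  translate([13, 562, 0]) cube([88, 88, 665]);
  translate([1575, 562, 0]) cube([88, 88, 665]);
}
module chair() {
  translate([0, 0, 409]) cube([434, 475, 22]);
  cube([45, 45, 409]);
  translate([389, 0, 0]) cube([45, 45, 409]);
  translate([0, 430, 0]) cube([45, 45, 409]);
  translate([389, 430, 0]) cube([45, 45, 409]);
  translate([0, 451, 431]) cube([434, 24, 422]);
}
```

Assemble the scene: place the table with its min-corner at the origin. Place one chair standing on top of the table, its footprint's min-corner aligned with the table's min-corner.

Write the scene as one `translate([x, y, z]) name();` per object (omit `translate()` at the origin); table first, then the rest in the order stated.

table();
translate([0, 0, 698]) chair();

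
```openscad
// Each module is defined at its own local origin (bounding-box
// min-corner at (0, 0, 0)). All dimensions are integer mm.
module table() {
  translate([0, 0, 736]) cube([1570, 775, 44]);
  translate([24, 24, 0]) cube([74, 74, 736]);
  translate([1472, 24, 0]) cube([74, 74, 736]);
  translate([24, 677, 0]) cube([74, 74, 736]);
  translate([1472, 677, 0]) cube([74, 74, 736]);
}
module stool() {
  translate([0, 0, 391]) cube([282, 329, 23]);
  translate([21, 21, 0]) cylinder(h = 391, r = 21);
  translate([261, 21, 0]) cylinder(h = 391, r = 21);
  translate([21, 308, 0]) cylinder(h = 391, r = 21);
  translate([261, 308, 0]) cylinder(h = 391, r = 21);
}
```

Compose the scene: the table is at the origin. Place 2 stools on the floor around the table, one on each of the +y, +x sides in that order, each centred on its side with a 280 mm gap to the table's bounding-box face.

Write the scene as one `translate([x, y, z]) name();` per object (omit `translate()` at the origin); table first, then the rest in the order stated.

table();
translate([644, 1055, 0]) stool();
translate([1850, 223, 0]) stool();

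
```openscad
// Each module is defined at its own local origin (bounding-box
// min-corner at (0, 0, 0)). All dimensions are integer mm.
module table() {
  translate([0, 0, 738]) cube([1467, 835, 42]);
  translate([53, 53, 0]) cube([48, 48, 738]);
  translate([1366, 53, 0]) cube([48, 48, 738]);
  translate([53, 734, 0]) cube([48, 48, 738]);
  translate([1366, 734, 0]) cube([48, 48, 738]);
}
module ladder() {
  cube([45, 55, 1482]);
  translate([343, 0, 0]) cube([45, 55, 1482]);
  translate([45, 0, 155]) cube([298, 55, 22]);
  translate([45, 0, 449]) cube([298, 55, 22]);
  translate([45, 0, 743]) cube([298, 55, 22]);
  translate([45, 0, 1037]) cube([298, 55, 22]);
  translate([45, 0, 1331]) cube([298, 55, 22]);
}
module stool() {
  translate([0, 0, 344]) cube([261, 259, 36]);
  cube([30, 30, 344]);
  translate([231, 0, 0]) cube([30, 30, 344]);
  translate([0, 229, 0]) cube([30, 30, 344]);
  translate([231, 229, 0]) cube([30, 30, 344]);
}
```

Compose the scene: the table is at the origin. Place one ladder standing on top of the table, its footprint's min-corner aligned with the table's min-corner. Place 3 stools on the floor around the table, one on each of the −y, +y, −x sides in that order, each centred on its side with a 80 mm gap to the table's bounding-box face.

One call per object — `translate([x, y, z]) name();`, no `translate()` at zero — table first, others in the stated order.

table();
translate([0, 0, 780]) ladder();
translate([603, -339, 0]) stool();
translate([603, 915, 0]) stool();
translate([-341, 288, 0]) stool();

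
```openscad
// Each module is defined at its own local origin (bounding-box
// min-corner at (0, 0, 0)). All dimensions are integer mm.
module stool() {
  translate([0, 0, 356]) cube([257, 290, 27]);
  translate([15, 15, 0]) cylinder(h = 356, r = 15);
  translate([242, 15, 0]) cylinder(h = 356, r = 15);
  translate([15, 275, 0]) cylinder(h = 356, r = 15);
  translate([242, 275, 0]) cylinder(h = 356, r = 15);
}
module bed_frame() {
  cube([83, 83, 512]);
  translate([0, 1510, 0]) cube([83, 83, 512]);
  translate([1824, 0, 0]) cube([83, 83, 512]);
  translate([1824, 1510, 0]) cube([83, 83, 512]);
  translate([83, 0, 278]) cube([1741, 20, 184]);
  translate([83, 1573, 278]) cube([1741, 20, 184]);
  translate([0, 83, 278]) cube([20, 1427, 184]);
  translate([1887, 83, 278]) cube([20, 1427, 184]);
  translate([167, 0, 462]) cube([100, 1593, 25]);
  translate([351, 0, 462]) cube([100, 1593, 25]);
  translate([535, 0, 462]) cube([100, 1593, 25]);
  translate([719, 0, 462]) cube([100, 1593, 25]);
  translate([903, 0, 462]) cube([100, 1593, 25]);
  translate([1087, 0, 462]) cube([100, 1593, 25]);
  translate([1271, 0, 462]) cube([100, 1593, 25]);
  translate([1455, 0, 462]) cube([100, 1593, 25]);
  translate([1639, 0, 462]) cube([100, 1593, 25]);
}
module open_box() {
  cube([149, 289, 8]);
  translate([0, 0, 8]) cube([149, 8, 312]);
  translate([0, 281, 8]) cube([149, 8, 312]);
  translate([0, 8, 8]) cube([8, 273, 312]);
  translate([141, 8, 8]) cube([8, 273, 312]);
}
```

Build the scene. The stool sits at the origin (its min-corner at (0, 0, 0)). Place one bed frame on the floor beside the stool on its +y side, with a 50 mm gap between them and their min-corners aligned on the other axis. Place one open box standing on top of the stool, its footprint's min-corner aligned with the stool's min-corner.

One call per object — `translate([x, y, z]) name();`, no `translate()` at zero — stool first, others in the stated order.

stool();
translate([0, 340, 0]) bed_frame();
translate([0, 0, 383]) open_box();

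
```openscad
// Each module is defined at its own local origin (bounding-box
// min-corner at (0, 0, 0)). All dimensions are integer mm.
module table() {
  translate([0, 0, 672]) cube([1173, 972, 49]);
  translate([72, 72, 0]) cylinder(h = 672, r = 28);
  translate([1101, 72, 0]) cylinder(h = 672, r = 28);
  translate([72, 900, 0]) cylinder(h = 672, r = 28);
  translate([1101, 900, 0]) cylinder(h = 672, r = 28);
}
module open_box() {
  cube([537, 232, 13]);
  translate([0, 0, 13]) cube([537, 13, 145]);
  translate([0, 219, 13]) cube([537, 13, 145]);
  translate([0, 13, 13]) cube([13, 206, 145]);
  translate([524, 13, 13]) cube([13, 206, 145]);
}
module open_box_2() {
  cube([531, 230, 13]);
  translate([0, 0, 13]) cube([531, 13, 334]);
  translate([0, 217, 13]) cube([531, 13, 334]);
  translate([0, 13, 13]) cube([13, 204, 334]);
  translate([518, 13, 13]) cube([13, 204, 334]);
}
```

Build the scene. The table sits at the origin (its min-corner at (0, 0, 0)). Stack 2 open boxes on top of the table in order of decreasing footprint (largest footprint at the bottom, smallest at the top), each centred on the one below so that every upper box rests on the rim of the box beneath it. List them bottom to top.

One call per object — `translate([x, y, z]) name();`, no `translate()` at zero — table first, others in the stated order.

table();
translate([318, 370, 721]) open_box();
translate([321, 371, 879]) open_box_2();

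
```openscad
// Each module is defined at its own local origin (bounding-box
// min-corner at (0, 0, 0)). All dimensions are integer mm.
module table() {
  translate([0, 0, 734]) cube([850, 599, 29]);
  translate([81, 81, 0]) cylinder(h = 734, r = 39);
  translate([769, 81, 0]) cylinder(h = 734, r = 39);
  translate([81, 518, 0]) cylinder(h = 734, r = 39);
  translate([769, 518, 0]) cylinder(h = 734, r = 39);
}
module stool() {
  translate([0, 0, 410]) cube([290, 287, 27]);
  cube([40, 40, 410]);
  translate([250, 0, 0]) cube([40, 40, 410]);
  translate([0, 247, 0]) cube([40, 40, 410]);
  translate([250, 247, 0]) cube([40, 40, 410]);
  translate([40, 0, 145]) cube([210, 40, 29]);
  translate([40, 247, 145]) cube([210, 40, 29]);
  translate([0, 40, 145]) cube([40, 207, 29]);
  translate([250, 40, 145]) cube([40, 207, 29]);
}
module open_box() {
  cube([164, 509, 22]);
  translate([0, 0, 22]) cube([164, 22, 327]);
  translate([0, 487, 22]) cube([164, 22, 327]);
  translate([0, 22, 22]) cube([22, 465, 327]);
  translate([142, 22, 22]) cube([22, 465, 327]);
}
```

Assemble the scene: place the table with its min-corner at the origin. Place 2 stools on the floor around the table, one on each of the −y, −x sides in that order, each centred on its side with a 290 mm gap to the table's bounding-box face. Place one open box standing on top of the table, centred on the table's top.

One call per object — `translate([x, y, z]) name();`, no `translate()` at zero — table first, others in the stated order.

table();
translate([280, -577, 0]) stool();
translate([-580, 156, 0]) stool();
translate([343, 45, 763]) open_box();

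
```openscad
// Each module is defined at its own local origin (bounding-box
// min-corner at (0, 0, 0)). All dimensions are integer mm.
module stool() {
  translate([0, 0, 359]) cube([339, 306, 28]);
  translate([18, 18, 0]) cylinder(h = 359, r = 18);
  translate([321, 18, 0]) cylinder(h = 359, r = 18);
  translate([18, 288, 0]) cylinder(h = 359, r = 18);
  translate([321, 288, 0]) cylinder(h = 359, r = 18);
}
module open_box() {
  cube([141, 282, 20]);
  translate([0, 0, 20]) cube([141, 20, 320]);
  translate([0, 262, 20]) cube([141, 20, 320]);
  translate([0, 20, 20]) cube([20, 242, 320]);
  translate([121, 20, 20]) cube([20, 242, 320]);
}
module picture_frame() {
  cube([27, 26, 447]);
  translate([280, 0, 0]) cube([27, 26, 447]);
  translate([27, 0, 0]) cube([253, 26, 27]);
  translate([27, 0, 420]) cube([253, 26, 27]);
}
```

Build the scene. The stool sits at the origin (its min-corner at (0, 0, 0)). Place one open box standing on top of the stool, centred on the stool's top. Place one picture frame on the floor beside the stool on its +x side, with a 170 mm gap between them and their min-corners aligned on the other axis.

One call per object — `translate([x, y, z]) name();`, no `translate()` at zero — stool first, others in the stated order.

stool();
translate([99, 12, 387]) open_box();
translate([509, 0, 0]) picture_frame();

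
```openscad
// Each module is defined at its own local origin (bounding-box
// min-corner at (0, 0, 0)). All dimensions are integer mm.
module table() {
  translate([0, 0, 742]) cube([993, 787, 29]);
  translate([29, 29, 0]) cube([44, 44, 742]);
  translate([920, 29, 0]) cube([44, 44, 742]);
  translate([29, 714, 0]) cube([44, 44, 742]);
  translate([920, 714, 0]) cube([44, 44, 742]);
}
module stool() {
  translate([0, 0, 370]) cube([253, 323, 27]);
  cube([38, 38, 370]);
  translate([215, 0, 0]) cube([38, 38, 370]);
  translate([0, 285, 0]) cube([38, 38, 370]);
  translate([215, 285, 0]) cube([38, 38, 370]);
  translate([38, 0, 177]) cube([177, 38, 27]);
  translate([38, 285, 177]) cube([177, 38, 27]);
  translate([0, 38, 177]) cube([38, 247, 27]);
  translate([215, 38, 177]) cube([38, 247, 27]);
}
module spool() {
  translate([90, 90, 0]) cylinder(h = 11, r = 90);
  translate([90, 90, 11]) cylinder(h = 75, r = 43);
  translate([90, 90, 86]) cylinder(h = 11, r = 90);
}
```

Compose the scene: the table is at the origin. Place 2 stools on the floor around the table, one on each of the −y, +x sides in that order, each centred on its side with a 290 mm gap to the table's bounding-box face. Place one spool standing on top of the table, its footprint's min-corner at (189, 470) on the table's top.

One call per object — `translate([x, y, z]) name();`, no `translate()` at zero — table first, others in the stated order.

table();
translate([370, -613, 0]) stool();
translate([1283, 232, 0]) stool();
translate([189, 470, 771]) spool();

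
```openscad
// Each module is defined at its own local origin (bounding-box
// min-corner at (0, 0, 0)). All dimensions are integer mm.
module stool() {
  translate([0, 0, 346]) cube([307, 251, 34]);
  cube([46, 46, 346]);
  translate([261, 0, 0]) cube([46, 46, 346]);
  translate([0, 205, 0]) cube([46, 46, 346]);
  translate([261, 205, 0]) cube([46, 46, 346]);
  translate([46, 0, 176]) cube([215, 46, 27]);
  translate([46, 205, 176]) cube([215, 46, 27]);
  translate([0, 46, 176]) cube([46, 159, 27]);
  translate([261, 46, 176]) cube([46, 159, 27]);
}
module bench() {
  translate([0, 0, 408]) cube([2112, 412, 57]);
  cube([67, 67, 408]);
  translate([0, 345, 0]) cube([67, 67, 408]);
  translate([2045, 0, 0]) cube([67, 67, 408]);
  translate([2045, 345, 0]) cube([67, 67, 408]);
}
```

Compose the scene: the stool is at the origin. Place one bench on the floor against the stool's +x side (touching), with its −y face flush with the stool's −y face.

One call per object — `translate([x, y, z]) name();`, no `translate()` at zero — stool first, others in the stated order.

stool();
translate([307, 0, 0]) bench();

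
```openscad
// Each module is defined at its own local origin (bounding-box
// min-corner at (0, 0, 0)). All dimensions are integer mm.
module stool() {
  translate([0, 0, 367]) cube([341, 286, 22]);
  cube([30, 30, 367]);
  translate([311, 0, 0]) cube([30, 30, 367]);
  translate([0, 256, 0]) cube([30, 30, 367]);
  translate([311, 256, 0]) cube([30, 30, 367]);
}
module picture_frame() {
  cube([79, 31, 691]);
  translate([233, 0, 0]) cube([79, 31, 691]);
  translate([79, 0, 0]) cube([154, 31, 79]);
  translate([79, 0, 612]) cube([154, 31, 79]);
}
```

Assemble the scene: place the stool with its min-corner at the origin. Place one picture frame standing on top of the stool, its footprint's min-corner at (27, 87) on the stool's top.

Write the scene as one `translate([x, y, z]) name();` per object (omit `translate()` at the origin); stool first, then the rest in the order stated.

stool();
translate([27, 87, 389]) picture_frame();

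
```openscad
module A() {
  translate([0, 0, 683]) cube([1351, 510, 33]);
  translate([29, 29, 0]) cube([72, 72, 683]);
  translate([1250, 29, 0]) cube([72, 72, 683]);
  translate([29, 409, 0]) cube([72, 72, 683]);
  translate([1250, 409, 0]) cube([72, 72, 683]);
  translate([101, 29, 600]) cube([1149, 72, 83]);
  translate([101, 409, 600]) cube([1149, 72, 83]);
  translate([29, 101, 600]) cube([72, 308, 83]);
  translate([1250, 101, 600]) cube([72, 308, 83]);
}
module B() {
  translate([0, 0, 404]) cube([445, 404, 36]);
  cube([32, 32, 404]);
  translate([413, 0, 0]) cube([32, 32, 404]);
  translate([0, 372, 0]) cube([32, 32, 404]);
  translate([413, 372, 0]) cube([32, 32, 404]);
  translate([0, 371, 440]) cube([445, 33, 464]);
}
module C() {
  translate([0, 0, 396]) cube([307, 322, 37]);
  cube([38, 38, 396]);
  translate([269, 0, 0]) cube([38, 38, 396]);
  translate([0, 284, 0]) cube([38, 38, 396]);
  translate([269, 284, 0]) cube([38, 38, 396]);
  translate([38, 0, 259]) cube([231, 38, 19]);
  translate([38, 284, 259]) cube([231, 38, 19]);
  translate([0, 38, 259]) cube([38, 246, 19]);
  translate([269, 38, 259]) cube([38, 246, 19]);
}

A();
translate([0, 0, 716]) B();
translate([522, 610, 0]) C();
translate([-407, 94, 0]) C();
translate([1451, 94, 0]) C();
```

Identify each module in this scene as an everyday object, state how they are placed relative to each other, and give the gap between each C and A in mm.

A is a table. B is a chair. C is a stool. The chair is on top of the table. Three stools sit around the table at the +y, −x, +x sides. The gap between each stool and the table is 100 mm.

Each stool's nearest face is 100 mm from the table's bounding box.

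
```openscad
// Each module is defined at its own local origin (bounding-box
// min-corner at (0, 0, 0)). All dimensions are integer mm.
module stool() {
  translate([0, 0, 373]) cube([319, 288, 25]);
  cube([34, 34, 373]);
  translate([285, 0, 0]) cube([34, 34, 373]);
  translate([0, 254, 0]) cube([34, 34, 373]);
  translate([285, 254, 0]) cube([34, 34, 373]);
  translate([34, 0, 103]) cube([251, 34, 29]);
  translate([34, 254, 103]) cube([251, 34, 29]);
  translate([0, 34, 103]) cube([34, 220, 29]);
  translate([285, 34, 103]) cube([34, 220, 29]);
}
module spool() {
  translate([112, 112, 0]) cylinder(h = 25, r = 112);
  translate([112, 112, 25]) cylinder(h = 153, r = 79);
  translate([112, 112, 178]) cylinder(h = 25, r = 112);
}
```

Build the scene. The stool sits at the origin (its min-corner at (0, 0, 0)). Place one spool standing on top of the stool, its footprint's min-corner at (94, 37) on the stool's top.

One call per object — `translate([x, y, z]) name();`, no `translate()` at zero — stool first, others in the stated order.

stool();
translate([94, 37, 398]) spool();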